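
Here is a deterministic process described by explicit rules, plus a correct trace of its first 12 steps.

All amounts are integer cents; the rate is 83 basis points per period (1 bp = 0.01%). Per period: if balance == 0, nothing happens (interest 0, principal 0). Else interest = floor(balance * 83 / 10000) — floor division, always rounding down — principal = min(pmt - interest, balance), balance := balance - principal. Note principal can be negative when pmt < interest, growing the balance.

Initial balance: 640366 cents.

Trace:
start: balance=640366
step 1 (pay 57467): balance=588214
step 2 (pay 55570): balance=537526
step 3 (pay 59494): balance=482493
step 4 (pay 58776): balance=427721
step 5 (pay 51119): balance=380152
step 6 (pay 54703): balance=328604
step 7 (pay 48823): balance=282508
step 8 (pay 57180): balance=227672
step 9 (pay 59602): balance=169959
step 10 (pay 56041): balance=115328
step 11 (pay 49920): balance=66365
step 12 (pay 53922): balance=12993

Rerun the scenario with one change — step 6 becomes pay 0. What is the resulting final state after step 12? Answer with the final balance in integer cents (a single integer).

(re-executing from step 6 with the substitution; state before step 6: balance=380152)
step 6 (pay 0): balance=383307
step 7 (pay 48823): balance=337665
step 8 (pay 57180): balance=283287
step 9 (pay 59602): balance=226036
step 10 (pay 56041): balance=171871
step 11 (pay 49920): balance=123377
step 12 (pay 53922): balance=70479

70479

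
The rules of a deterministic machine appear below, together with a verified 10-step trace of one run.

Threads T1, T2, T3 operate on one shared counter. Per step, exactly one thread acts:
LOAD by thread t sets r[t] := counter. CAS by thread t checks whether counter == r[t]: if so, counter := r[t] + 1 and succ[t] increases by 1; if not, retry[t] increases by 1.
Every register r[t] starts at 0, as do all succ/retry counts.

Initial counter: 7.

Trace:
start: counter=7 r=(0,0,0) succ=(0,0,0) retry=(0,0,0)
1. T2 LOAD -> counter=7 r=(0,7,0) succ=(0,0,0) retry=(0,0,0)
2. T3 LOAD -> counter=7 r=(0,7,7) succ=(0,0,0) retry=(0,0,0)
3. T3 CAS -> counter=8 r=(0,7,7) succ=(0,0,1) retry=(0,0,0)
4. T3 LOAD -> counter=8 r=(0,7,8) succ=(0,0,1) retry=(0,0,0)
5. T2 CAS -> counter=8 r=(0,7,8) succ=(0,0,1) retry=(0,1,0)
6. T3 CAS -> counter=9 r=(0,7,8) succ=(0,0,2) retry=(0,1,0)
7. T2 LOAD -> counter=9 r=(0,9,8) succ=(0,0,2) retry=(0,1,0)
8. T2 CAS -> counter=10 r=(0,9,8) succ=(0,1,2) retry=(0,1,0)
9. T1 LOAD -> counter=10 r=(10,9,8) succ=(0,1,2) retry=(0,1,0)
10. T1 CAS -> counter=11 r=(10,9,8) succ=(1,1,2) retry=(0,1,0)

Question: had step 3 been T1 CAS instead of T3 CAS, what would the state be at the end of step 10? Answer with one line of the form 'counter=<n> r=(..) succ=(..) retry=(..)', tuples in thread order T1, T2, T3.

counter=10 r=(9,8,7) succ=(1,2,0) retry=(1,0,1)

(re-executing from step 3 with the substitution; state before step 3: counter=7 r=(0,7,7) succ=(0,0,0) retry=(0,0,0))
3. T1 CAS -> counter=7 r=(0,7,7) succ=(0,0,0) retry=(1,0,0)
4. T3 LOAD -> counter=7 r=(0,7,7) succ=(0,0,0) retry=(1,0,0)
5. T2 CAS -> counter=8 r=(0,7,7) succ=(0,1,0) retry=(1,0,0)
6. T3 CAS -> counter=8 r=(0,7,7) succ=(0,1,0) retry=(1,0,1)
7. T2 LOAD -> counter=8 r=(0,8,7) succ=(0,1,0) retry=(1,0,1)
8. T2 CAS -> counter=9 r=(0,8,7) succ=(0,2,0) retry=(1,0,1)
9. T1 LOAD -> counter=9 r=(9,8,7) succ=(0,2,0) retry=(1,0,1)
10. T1 CAS -> counter=10 r=(9,8,7) succ=(1,2,0) retry=(1,0,1)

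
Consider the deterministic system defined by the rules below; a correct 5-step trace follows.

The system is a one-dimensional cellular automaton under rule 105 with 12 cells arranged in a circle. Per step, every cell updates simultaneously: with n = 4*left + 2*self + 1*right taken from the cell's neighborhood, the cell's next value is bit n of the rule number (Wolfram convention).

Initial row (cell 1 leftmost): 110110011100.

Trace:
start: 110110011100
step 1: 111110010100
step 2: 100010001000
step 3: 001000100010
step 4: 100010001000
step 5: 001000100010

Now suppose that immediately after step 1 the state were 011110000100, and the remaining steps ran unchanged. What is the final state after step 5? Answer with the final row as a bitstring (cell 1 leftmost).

state after step 1 := 011110000100
step 2: 010010110001
step 3: 100001110100
step 4: 001101011000
step 5: 101110111011

101110111011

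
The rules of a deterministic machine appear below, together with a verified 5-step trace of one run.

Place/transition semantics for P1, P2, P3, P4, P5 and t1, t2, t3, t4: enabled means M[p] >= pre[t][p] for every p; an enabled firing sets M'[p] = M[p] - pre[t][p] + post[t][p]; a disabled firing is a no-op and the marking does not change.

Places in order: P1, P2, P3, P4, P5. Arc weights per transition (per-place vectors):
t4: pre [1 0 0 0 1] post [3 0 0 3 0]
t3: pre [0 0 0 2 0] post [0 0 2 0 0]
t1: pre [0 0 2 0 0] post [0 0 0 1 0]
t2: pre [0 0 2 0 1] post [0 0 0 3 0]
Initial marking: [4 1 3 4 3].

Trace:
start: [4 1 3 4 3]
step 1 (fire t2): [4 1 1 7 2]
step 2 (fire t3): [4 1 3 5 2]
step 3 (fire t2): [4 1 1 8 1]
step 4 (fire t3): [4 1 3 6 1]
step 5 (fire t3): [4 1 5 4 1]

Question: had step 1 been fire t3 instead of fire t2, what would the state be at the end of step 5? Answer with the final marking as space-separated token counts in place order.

(re-executing from step 1 with the substitution; state before step 1: [4 1 3 4 3])
step 1 (fire t3): [4 1 5 2 3]
step 2 (fire t3): [4 1 7 0 3]
step 3 (fire t2): [4 1 5 3 2]
step 4 (fire t3): [4 1 7 1 2]
step 5 (fire t3): [4 1 7 1 2]

4 1 7 1 2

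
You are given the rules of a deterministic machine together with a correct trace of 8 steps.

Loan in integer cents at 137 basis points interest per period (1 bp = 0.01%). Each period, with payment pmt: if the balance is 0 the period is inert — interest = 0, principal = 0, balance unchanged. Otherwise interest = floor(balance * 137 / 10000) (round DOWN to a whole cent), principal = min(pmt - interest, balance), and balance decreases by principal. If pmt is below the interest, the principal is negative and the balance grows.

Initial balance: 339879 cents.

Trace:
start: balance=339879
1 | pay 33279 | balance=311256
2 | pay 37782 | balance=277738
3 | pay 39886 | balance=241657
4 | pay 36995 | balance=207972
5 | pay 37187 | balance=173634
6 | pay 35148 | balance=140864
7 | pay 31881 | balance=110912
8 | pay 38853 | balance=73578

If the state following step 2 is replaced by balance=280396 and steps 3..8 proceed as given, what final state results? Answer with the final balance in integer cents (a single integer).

76462

state after step 2 := balance=280396
3 | pay 39886 | balance=244351
4 | pay 36995 | balance=210703
5 | pay 37187 | balance=176402
6 | pay 35148 | balance=143670
7 | pay 31881 | balance=113757
8 | pay 38853 | balance=76462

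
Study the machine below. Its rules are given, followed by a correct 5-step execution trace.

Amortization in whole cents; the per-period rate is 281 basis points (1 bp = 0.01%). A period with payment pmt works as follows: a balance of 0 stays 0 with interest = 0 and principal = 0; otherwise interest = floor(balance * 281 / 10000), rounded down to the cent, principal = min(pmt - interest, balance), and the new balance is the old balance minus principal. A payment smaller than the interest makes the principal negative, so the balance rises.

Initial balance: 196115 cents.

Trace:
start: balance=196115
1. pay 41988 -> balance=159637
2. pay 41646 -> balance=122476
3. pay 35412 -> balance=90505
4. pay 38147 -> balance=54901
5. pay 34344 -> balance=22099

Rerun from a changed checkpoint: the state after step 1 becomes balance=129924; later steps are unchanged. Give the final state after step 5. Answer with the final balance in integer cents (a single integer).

0

state after step 1 := balance=129924
2. pay 41646 -> balance=91928
3. pay 35412 -> balance=59099
4. pay 38147 -> balance=22612
5. pay 34344 -> balance=0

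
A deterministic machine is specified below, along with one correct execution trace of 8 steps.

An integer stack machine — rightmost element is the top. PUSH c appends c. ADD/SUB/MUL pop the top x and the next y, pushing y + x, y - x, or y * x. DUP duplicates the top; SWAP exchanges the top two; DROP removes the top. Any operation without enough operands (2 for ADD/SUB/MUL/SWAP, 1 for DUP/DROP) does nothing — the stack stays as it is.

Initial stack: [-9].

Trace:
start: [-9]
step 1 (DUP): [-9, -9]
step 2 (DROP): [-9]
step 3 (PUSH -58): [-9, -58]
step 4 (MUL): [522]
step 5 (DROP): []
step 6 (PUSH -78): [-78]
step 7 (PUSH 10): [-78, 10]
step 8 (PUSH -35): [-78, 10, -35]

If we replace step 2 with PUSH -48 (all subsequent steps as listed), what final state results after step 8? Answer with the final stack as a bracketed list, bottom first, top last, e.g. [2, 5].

[-9, -9, -78, 10, -35]

(re-executing from step 2 with the substitution; state before step 2: [-9, -9])
step 2 (PUSH -48): [-9, -9, -48]
step 3 (PUSH -58): [-9, -9, -48, -58]
step 4 (MUL): [-9, -9, 2784]
step 5 (DROP): [-9, -9]
step 6 (PUSH -78): [-9, -9, -78]
step 7 (PUSH 10): [-9, -9, -78, 10]
step 8 (PUSH -35): [-9, -9, -78, 10, -35]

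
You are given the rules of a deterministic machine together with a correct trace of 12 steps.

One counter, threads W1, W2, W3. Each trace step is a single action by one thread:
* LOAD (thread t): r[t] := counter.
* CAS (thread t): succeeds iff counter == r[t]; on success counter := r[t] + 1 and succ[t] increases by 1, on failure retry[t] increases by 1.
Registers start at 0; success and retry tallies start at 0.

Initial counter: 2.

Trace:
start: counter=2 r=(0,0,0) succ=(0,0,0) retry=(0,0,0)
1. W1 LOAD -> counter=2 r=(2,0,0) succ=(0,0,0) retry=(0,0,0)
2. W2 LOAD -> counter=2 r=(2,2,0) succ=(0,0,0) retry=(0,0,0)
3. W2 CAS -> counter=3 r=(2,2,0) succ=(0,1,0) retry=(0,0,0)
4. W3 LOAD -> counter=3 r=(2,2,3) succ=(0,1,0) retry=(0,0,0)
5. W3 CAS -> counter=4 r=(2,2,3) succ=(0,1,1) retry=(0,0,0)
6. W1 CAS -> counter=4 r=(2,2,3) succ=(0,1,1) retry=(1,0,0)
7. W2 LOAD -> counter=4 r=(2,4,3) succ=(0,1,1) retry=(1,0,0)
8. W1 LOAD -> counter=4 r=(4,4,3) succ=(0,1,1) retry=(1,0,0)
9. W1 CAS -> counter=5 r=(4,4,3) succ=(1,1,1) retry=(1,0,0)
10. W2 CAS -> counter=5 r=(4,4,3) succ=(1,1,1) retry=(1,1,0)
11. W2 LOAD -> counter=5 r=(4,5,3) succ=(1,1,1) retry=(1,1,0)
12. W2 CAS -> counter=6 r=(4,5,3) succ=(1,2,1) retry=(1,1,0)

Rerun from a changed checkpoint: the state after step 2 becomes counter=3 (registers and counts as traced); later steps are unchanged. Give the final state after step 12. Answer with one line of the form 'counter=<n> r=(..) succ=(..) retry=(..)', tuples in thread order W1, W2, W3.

counter=6 r=(4,5,3) succ=(1,1,1) retry=(1,2,0)

state after step 2 := counter=3 r=(2,2,0) succ=(0,0,0) retry=(0,0,0)
3. W2 CAS -> counter=3 r=(2,2,0) succ=(0,0,0) retry=(0,1,0)
4. W3 LOAD -> counter=3 r=(2,2,3) succ=(0,0,0) retry=(0,1,0)
5. W3 CAS -> counter=4 r=(2,2,3) succ=(0,0,1) retry=(0,1,0)
6. W1 CAS -> counter=4 r=(2,2,3) succ=(0,0,1) retry=(1,1,0)
7. W2 LOAD -> counter=4 r=(2,4,3) succ=(0,0,1) retry=(1,1,0)
8. W1 LOAD -> counter=4 r=(4,4,3) succ=(0,0,1) retry=(1,1,0)
9. W1 CAS -> counter=5 r=(4,4,3) succ=(1,0,1) retry=(1,1,0)
10. W2 CAS -> counter=5 r=(4,4,3) succ=(1,0,1) retry=(1,2,0)
11. W2 LOAD -> counter=5 r=(4,5,3) succ=(1,0,1) retry=(1,2,0)
12. W2 CAS -> counter=6 r=(4,5,3) succ=(1,1,1) retry=(1,2,0)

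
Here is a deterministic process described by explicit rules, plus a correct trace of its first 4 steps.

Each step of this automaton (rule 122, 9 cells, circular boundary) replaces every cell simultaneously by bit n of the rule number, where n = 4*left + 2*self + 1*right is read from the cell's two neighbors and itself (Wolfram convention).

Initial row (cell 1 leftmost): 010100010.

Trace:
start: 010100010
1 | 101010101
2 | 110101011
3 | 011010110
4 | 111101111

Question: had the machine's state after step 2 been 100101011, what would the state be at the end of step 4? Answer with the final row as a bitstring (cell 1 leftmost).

101101111

state after step 2 := 100101011
3 | 111010110
4 | 101101111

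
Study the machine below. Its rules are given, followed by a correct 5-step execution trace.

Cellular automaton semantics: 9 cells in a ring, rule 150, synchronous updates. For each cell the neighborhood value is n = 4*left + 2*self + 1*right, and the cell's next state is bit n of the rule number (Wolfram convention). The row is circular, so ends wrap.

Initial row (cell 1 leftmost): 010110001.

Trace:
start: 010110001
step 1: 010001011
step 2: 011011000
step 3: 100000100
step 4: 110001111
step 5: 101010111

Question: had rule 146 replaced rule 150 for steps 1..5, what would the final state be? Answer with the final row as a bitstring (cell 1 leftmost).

(re-executing steps 1..5 under rule 146; state before step 1: 010110001)
step 1: 000001010
step 2: 000010001
step 3: 100101010
step 4: 011000000
step 5: 100100000

100100000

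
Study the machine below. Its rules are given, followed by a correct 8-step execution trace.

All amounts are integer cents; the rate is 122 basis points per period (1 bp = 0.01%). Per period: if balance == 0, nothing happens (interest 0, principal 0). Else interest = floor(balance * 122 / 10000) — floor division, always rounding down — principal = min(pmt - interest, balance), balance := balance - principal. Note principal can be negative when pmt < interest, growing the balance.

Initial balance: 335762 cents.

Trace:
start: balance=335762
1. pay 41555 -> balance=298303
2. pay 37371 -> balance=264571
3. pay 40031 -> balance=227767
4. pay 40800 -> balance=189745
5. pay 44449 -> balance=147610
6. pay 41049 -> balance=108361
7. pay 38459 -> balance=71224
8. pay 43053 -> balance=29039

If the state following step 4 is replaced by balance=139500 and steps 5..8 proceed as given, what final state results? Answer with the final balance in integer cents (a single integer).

0

state after step 4 := balance=139500
5. pay 44449 -> balance=96752
6. pay 41049 -> balance=56883
7. pay 38459 -> balance=19117
8. pay 43053 -> balance=0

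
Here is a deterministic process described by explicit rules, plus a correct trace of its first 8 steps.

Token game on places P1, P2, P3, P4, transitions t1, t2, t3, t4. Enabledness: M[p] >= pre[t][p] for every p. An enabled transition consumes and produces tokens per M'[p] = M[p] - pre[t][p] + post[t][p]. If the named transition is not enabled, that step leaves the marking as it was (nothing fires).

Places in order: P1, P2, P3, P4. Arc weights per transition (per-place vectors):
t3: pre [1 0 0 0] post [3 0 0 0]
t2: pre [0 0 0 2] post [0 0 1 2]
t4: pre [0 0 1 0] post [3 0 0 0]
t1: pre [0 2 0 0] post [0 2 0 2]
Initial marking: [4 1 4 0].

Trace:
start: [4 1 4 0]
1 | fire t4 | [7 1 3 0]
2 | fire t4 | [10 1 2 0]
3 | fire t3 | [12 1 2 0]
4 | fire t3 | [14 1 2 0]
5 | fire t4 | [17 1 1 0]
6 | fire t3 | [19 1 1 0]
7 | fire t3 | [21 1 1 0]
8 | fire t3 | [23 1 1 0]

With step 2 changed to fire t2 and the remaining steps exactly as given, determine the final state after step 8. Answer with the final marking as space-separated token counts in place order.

(re-executing from step 2 with the substitution; state before step 2: [7 1 3 0])
2 | fire t2 | [7 1 3 0]
3 | fire t3 | [9 1 3 0]
4 | fire t3 | [11 1 3 0]
5 | fire t4 | [14 1 2 0]
6 | fire t3 | [16 1 2 0]
7 | fire t3 | [18 1 2 0]
8 | fire t3 | [20 1 2 0]

20 1 2 0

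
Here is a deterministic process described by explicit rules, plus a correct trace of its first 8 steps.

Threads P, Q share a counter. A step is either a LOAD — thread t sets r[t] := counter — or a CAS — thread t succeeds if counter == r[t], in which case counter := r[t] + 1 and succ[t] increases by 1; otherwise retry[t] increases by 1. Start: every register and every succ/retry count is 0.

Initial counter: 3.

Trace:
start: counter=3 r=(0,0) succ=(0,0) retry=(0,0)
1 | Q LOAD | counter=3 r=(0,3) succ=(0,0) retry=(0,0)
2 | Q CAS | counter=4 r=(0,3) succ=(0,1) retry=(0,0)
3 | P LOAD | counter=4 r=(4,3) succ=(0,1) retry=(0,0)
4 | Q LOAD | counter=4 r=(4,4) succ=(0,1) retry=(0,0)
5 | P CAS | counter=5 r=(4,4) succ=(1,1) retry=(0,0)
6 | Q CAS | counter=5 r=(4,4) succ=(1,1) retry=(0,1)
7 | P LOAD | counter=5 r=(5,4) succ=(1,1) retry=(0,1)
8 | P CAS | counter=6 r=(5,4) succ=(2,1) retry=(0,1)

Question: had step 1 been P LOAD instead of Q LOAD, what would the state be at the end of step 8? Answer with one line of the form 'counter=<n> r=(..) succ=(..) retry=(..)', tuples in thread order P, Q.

(re-executing from step 1 with the substitution; state before step 1: counter=3 r=(0,0) succ=(0,0) retry=(0,0))
1 | P LOAD | counter=3 r=(3,0) succ=(0,0) retry=(0,0)
2 | Q CAS | counter=3 r=(3,0) succ=(0,0) retry=(0,1)
3 | P LOAD | counter=3 r=(3,0) succ=(0,0) retry=(0,1)
4 | Q LOAD | counter=3 r=(3,3) succ=(0,0) retry=(0,1)
5 | P CAS | counter=4 r=(3,3) succ=(1,0) retry=(0,1)
6 | Q CAS | counter=4 r=(3,3) succ=(1,0) retry=(0,2)
7 | P LOAD | counter=4 r=(4,3) succ=(1,0) retry=(0,2)
8 | P CAS | counter=5 r=(4,3) succ=(2,0) retry=(0,2)

counter=5 r=(4,3) succ=(2,0) retry=(0,2)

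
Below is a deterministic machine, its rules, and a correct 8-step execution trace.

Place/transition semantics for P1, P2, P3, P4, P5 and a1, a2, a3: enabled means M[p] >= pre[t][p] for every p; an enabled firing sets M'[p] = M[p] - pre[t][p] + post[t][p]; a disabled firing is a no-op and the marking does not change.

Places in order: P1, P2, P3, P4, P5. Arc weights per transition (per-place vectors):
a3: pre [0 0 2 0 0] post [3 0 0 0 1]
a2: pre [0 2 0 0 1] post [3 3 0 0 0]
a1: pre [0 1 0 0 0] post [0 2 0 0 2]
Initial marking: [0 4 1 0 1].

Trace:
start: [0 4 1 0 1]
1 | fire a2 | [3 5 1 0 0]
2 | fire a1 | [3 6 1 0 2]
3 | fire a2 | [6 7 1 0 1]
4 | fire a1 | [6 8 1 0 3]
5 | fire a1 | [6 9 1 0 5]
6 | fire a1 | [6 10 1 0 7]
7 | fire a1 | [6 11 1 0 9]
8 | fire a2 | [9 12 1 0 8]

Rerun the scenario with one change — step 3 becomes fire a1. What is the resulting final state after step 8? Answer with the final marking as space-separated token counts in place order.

(re-executing from step 3 with the substitution; state before step 3: [3 6 1 0 2])
3 | fire a1 | [3 7 1 0 4]
4 | fire a1 | [3 8 1 0 6]
5 | fire a1 | [3 9 1 0 8]
6 | fire a1 | [3 10 1 0 10]
7 | fire a1 | [3 11 1 0 12]
8 | fire a2 | [6 12 1 0 11]

6 12 1 0 11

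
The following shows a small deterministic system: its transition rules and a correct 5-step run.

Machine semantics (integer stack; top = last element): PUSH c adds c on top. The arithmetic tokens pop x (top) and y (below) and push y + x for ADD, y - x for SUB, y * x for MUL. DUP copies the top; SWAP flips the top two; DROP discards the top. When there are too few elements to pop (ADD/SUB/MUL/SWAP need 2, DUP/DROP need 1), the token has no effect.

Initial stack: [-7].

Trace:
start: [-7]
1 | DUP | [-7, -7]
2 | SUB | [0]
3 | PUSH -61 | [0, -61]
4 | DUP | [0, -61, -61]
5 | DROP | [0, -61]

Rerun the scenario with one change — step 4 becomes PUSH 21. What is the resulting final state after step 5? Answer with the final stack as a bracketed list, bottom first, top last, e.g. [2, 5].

(re-executing from step 4 with the substitution; state before step 4: [0, -61])
4 | PUSH 21 | [0, -61, 21]
5 | DROP | [0, -61]

[0, -61]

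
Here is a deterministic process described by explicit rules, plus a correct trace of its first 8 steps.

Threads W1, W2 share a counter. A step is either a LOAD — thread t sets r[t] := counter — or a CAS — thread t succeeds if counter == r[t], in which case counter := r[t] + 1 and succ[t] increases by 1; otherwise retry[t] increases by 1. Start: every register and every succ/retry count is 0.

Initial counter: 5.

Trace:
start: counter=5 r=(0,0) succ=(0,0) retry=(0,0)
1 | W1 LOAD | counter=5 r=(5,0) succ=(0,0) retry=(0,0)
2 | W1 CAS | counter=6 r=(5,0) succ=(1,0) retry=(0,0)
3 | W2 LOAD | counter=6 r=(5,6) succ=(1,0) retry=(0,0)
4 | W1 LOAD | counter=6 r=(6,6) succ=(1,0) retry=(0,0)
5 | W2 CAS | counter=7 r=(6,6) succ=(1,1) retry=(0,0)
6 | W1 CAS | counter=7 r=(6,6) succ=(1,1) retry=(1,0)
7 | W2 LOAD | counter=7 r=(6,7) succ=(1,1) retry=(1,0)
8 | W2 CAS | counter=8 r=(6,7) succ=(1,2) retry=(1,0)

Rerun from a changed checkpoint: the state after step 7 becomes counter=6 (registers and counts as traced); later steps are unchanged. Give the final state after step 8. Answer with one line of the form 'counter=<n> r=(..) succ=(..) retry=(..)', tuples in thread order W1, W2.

counter=6 r=(6,7) succ=(1,1) retry=(1,1)

state after step 7 := counter=6 r=(6,7) succ=(1,1) retry=(1,0)
8 | W2 CAS | counter=6 r=(6,7) succ=(1,1) retry=(1,1)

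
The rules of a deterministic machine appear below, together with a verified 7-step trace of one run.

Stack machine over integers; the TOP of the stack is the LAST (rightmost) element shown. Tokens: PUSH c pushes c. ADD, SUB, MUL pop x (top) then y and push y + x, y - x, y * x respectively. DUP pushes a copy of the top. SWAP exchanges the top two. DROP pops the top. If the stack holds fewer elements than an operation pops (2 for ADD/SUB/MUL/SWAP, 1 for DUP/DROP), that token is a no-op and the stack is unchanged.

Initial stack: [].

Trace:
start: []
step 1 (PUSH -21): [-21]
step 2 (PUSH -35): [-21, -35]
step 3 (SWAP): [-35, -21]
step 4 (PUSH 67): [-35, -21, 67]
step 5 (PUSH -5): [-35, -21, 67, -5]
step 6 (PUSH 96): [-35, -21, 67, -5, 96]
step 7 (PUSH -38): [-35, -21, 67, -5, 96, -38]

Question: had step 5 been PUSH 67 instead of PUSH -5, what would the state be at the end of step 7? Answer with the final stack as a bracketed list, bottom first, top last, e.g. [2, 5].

(re-executing from step 5 with the substitution; state before step 5: [-35, -21, 67])
step 5 (PUSH 67): [-35, -21, 67, 67]
step 6 (PUSH 96): [-35, -21, 67, 67, 96]
step 7 (PUSH -38): [-35, -21, 67, 67, 96, -38]

[-35, -21, 67, 67, 96, -38]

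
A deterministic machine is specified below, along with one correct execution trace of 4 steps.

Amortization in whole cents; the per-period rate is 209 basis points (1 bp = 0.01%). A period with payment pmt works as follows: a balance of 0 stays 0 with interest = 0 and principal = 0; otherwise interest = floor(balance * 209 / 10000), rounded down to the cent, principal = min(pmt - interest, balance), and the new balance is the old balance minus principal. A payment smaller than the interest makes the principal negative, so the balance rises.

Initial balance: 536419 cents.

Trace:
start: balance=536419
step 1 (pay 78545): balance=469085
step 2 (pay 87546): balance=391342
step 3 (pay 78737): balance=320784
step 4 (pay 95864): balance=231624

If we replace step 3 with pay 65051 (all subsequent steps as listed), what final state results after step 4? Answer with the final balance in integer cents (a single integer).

(re-executing from step 3 with the substitution; state before step 3: balance=391342)
step 3 (pay 65051): balance=334470
step 4 (pay 95864): balance=245596

245596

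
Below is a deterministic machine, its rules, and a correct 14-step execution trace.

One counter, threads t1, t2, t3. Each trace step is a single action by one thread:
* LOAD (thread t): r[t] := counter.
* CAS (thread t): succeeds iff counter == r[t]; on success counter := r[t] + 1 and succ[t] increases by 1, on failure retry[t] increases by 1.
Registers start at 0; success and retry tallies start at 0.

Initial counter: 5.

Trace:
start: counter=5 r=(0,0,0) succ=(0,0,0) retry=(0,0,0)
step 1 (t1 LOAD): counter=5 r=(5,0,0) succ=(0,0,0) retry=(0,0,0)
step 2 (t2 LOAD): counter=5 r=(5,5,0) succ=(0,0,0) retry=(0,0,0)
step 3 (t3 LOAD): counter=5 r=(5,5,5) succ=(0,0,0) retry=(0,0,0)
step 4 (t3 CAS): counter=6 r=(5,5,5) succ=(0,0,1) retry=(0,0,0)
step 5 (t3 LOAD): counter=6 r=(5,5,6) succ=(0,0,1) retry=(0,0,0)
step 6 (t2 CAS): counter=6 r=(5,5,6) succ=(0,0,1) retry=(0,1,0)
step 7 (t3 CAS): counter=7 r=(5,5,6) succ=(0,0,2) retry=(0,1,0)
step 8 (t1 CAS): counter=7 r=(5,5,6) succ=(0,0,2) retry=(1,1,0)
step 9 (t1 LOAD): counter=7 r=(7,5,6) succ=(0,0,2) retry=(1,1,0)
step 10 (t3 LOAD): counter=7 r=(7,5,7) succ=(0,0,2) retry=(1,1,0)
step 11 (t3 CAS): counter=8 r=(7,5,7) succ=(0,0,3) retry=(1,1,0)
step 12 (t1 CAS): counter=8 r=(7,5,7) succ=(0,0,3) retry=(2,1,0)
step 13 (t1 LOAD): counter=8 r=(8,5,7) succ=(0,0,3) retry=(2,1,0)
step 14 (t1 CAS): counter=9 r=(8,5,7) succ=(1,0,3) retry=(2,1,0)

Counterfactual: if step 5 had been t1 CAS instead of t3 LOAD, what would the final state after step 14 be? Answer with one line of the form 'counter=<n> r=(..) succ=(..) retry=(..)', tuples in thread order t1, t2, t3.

(re-executing from step 5 with the substitution; state before step 5: counter=6 r=(5,5,5) succ=(0,0,1) retry=(0,0,0))
step 5 (t1 CAS): counter=6 r=(5,5,5) succ=(0,0,1) retry=(1,0,0)
step 6 (t2 CAS): counter=6 r=(5,5,5) succ=(0,0,1) retry=(1,1,0)
step 7 (t3 CAS): counter=6 r=(5,5,5) succ=(0,0,1) retry=(1,1,1)
step 8 (t1 CAS): counter=6 r=(5,5,5) succ=(0,0,1) retry=(2,1,1)
step 9 (t1 LOAD): counter=6 r=(6,5,5) succ=(0,0,1) retry=(2,1,1)
step 10 (t3 LOAD): counter=6 r=(6,5,6) succ=(0,0,1) retry=(2,1,1)
step 11 (t3 CAS): counter=7 r=(6,5,6) succ=(0,0,2) retry=(2,1,1)
step 12 (t1 CAS): counter=7 r=(6,5,6) succ=(0,0,2) retry=(3,1,1)
step 13 (t1 LOAD): counter=7 r=(7,5,6) succ=(0,0,2) retry=(3,1,1)
step 14 (t1 CAS): counter=8 r=(7,5,6) succ=(1,0,2) retry=(3,1,1)

counter=8 r=(7,5,6) succ=(1,0,2) retry=(3,1,1)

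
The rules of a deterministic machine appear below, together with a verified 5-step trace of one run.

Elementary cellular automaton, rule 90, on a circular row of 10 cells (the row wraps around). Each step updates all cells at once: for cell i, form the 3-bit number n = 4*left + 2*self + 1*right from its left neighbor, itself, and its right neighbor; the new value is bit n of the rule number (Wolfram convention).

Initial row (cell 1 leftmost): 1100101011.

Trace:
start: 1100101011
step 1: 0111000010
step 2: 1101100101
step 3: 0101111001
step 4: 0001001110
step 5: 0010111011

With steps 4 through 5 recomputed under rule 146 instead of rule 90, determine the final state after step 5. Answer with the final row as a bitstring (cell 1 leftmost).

(re-executing steps 4..5 under rule 146; state before step 4: 0101111001)
step 4: 0000110110
step 5: 0001000001

0001000001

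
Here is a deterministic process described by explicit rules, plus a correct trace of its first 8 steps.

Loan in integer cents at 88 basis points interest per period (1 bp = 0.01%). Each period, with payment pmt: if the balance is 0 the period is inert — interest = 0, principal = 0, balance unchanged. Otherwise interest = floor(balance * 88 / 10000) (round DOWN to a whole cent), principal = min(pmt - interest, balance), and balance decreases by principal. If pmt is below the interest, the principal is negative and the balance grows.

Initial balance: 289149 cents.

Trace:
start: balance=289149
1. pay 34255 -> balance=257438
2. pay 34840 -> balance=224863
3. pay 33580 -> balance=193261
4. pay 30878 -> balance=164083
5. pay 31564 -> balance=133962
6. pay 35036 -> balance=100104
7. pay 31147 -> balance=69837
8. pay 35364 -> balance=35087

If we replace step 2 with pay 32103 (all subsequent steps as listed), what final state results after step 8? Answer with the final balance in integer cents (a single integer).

(re-executing from step 2 with the substitution; state before step 2: balance=257438)
2. pay 32103 -> balance=227600
3. pay 33580 -> balance=196022
4. pay 30878 -> balance=166868
5. pay 31564 -> balance=136772
6. pay 35036 -> balance=102939
7. pay 31147 -> balance=72697
8. pay 35364 -> balance=37972

37972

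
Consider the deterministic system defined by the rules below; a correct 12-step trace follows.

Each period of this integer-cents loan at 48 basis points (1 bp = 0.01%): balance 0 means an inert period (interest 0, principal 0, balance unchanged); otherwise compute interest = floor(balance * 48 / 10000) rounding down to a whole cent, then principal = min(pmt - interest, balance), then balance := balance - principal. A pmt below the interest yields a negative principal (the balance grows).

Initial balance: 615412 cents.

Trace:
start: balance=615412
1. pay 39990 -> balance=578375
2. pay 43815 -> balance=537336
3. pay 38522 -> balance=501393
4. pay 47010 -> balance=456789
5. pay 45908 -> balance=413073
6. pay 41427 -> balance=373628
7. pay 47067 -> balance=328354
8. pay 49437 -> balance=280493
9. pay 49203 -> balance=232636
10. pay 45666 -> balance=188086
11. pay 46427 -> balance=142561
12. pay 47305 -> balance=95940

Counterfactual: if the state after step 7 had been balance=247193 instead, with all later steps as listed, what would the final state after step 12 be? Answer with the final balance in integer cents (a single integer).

12812

state after step 7 := balance=247193
8. pay 49437 -> balance=198942
9. pay 49203 -> balance=150693
10. pay 45666 -> balance=105750
11. pay 46427 -> balance=59830
12. pay 47305 -> balance=12812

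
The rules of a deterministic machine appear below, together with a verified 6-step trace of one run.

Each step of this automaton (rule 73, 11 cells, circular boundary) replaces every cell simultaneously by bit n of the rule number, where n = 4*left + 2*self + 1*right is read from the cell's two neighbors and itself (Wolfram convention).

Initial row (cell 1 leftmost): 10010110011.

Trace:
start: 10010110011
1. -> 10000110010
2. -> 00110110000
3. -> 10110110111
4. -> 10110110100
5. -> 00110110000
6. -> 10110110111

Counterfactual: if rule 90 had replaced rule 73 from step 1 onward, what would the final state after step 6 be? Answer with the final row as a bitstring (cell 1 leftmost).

11101110101

(re-executing steps 1..6 under rule 90; state before step 1: 10010110011)
1. -> 11100111110
2. -> 10111100010
3. -> 00100110100
4. -> 01011110010
5. -> 10010011101
6. -> 11101110101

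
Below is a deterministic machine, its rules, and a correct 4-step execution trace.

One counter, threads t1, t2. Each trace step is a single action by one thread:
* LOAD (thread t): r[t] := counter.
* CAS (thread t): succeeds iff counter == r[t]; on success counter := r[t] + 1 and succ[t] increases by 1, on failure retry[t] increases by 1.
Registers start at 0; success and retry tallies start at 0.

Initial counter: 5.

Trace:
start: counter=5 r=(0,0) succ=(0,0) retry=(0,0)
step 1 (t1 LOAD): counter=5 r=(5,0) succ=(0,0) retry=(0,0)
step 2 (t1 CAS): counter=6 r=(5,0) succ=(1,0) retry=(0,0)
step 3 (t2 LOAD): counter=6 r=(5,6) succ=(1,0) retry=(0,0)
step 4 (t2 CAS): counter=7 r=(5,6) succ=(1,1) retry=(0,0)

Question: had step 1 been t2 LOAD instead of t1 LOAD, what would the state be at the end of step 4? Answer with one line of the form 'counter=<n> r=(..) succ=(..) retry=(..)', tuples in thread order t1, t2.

counter=6 r=(0,5) succ=(0,1) retry=(1,0)

(re-executing from step 1 with the substitution; state before step 1: counter=5 r=(0,0) succ=(0,0) retry=(0,0))
step 1 (t2 LOAD): counter=5 r=(0,5) succ=(0,0) retry=(0,0)
step 2 (t1 CAS): counter=5 r=(0,5) succ=(0,0) retry=(1,0)
step 3 (t2 LOAD): counter=5 r=(0,5) succ=(0,0) retry=(1,0)
step 4 (t2 CAS): counter=6 r=(0,5) succ=(0,1) retry=(1,0)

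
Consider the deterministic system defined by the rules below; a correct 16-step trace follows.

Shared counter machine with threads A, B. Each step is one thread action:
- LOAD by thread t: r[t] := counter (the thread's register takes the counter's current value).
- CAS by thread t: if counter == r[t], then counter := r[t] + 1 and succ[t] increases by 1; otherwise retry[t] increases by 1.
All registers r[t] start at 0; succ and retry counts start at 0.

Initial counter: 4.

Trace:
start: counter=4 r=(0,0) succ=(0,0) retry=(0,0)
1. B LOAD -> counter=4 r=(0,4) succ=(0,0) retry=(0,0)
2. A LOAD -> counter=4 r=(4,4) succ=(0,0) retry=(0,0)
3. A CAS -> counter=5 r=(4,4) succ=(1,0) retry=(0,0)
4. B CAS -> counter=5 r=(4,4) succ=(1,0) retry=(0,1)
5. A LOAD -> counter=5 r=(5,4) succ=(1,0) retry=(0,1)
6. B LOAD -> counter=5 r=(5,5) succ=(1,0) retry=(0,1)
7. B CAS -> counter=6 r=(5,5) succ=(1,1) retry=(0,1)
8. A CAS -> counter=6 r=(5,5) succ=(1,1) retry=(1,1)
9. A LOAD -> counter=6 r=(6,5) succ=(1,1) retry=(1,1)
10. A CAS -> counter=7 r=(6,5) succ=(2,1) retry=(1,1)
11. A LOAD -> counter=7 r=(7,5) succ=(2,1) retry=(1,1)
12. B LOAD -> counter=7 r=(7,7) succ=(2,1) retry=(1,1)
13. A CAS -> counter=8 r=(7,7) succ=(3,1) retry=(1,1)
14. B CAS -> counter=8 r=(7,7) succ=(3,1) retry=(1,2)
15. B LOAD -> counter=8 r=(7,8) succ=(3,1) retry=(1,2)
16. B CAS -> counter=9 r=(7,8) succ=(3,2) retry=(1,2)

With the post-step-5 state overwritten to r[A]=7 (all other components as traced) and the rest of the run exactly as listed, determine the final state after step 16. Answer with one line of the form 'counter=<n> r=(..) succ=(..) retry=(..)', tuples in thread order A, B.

state after step 5 := counter=5 r=(7,4) succ=(1,0) retry=(0,1)
6. B LOAD -> counter=5 r=(7,5) succ=(1,0) retry=(0,1)
7. B CAS -> counter=6 r=(7,5) succ=(1,1) retry=(0,1)
8. A CAS -> counter=6 r=(7,5) succ=(1,1) retry=(1,1)
9. A LOAD -> counter=6 r=(6,5) succ=(1,1) retry=(1,1)
10. A CAS -> counter=7 r=(6,5) succ=(2,1) retry=(1,1)
11. A LOAD -> counter=7 r=(7,5) succ=(2,1) retry=(1,1)
12. B LOAD -> counter=7 r=(7,7) succ=(2,1) retry=(1,1)
13. A CAS -> counter=8 r=(7,7) succ=(3,1) retry=(1,1)
14. B CAS -> counter=8 r=(7,7) succ=(3,1) retry=(1,2)
15. B LOAD -> counter=8 r=(7,8) succ=(3,1) retry=(1,2)
16. B CAS -> counter=9 r=(7,8) succ=(3,2) retry=(1,2)

counter=9 r=(7,8) succ=(3,2) retry=(1,2)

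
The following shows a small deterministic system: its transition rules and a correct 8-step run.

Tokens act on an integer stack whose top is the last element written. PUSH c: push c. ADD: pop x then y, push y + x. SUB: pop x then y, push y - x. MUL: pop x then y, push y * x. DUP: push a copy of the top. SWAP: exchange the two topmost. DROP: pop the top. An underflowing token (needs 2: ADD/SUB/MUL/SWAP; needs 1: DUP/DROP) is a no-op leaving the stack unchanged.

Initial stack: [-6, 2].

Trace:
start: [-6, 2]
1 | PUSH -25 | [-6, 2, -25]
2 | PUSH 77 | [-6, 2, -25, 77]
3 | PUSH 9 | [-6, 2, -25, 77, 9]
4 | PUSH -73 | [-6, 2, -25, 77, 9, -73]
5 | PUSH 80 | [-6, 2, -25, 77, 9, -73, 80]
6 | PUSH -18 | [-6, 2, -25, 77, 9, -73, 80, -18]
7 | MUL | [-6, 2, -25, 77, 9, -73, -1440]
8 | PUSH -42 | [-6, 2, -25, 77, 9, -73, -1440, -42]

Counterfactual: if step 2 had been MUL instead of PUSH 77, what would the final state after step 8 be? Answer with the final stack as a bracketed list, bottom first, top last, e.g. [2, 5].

(re-executing from step 2 with the substitution; state before step 2: [-6, 2, -25])
2 | MUL | [-6, -50]
3 | PUSH 9 | [-6, -50, 9]
4 | PUSH -73 | [-6, -50, 9, -73]
5 | PUSH 80 | [-6, -50, 9, -73, 80]
6 | PUSH -18 | [-6, -50, 9, -73, 80, -18]
7 | MUL | [-6, -50, 9, -73, -1440]
8 | PUSH -42 | [-6, -50, 9, -73, -1440, -42]

[-6, -50, 9, -73, -1440, -42]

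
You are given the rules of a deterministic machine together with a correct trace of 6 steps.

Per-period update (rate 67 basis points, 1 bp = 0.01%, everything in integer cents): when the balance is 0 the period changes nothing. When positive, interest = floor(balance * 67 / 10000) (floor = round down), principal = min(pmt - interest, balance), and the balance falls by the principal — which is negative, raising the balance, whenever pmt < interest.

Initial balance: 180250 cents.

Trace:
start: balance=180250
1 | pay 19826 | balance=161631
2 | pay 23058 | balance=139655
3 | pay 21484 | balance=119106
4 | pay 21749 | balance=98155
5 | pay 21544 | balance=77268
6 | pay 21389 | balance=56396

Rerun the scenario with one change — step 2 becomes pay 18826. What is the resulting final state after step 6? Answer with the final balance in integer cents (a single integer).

60743

(re-executing from step 2 with the substitution; state before step 2: balance=161631)
2 | pay 18826 | balance=143887
3 | pay 21484 | balance=123367
4 | pay 21749 | balance=102444
5 | pay 21544 | balance=81586
6 | pay 21389 | balance=60743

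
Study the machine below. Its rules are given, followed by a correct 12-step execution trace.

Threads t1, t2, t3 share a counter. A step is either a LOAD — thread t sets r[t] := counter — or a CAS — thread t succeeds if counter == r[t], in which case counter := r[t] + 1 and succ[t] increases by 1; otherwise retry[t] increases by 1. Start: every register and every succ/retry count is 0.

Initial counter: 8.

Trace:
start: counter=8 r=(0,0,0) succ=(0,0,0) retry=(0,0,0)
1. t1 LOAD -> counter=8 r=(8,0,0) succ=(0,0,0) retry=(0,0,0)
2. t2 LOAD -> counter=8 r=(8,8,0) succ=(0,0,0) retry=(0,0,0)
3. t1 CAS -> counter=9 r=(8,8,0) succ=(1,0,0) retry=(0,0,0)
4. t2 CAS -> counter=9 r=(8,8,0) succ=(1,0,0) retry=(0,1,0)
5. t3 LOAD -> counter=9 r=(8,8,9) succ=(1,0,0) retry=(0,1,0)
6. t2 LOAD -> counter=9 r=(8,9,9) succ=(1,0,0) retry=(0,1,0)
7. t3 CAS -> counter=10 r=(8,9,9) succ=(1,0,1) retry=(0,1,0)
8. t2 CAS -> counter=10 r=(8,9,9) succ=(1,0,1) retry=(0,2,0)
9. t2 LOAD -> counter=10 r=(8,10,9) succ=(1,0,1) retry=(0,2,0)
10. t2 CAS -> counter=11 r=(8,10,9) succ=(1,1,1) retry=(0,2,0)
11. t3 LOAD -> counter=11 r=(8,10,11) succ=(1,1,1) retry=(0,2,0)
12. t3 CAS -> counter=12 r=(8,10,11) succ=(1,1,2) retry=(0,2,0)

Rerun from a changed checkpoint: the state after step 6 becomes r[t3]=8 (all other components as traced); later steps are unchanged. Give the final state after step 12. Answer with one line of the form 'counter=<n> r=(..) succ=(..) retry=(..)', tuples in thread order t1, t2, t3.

counter=12 r=(8,10,11) succ=(1,2,1) retry=(0,1,1)

state after step 6 := counter=9 r=(8,9,8) succ=(1,0,0) retry=(0,1,0)
7. t3 CAS -> counter=9 r=(8,9,8) succ=(1,0,0) retry=(0,1,1)
8. t2 CAS -> counter=10 r=(8,9,8) succ=(1,1,0) retry=(0,1,1)
9. t2 LOAD -> counter=10 r=(8,10,8) succ=(1,1,0) retry=(0,1,1)
10. t2 CAS -> counter=11 r=(8,10,8) succ=(1,2,0) retry=(0,1,1)
11. t3 LOAD -> counter=11 r=(8,10,11) succ=(1,2,0) retry=(0,1,1)
12. t3 CAS -> counter=12 r=(8,10,11) succ=(1,2,1) retry=(0,1,1)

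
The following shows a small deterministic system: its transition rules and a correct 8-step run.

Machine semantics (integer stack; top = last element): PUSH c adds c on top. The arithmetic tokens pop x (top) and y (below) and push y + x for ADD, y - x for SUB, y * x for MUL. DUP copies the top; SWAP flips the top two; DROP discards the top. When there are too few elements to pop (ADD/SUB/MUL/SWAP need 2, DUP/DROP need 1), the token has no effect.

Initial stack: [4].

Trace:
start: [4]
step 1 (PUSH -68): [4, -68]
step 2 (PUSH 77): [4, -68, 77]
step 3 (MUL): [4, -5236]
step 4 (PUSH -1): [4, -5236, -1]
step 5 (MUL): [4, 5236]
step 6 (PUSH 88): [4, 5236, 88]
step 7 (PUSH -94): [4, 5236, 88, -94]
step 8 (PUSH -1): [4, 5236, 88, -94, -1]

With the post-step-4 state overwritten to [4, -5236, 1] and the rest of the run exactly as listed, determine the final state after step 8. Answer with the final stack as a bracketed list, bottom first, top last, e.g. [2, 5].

[4, -5236, 88, -94, -1]

state after step 4 := [4, -5236, 1]
step 5 (MUL): [4, -5236]
step 6 (PUSH 88): [4, -5236, 88]
step 7 (PUSH -94): [4, -5236, 88, -94]
step 8 (PUSH -1): [4, -5236, 88, -94, -1]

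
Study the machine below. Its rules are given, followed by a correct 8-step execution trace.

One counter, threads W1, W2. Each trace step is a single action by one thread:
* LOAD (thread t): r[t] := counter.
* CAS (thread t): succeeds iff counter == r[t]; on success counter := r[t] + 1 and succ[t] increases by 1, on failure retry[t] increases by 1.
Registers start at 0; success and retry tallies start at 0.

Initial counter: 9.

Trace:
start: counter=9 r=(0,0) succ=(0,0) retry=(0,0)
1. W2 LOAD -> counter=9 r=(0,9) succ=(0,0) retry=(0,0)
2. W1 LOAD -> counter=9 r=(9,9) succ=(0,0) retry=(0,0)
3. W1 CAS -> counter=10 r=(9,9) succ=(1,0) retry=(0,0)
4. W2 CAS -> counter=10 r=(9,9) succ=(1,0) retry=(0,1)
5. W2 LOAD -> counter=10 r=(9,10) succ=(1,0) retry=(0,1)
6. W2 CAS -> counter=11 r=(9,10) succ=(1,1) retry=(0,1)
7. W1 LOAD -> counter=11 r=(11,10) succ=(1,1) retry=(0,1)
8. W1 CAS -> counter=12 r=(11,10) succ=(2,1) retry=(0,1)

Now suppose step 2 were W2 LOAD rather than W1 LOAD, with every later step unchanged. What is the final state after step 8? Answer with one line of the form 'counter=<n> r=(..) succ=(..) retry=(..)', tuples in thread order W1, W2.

counter=12 r=(11,10) succ=(1,2) retry=(1,0)

(re-executing from step 2 with the substitution; state before step 2: counter=9 r=(0,9) succ=(0,0) retry=(0,0))
2. W2 LOAD -> counter=9 r=(0,9) succ=(0,0) retry=(0,0)
3. W1 CAS -> counter=9 r=(0,9) succ=(0,0) retry=(1,0)
4. W2 CAS -> counter=10 r=(0,9) succ=(0,1) retry=(1,0)
5. W2 LOAD -> counter=10 r=(0,10) succ=(0,1) retry=(1,0)
6. W2 CAS -> counter=11 r=(0,10) succ=(0,2) retry=(1,0)
7. W1 LOAD -> counter=11 r=(11,10) succ=(0,2) retry=(1,0)
8. W1 CAS -> counter=12 r=(11,10) succ=(1,2) retry=(1,0)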